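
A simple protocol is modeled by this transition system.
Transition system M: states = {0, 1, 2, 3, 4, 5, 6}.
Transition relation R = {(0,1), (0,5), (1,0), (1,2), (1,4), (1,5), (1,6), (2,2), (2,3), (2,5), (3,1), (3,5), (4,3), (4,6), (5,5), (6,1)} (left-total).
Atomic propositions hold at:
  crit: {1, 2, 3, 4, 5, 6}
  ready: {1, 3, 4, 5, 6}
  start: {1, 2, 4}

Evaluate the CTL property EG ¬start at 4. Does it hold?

No

Sat(¬start) = {0, 3, 5, 6}
EG ¬start: greatest fixpoint, start Z0 = {0, 3, 5, 6}, keep only states in Sat with some successor in Z. Z1 = {0, 3, 5}; fixed.
Sat(EG ¬start) = {0, 3, 5}
4 ∉ Sat(EG ¬start) = {0, 3, 5}, so the formula does not hold at 4.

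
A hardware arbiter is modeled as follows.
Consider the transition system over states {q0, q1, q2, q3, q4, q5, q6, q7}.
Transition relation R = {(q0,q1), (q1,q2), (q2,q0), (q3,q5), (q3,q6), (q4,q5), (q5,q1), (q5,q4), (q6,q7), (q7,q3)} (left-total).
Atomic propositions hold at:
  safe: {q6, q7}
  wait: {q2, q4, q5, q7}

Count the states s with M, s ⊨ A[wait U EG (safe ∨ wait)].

2

Sat(safe ∨ wait) = {q2, q4, q5, q6, q7}
EG (safe ∨ wait): greatest fixpoint, start Z0 = {q2, q4, q5, q6, q7}, keep only states in Sat with some successor in Z. Z1 = {q4, q5, q6}; Z2 = {q4, q5}; fixed.
Sat(EG (safe ∨ wait)) = {q4, q5}
A[wait U EG (safe ∨ wait)]: least fixpoint, start Z0 = Sat(EG (safe ∨ wait)) = {q4, q5}, add states in Sat(wait) with every successor in Z. Already a fixed point.
Sat(A[wait U EG (safe ∨ wait)]) = {q4, q5}
|Sat(A[wait U EG (safe ∨ wait)])| = |{q4, q5}| = 2.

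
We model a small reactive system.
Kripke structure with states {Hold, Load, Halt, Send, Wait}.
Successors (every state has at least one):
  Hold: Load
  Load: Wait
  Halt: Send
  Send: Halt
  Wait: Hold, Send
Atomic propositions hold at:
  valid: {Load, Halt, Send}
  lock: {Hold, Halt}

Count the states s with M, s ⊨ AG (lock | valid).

Sat(lock | valid) = {Hold, Load, Halt, Send}
AG (lock | valid): greatest fixpoint, start Z0 = {Hold, Load, Halt, Send}, keep only states in Sat with every successor in Z. Z1 = {Hold, Halt, Send}; Z2 = {Halt, Send}; fixed.
Sat(AG (lock | valid)) = {Halt, Send}
|Sat(AG (lock | valid))| = |{Halt, Send}| = 2.

2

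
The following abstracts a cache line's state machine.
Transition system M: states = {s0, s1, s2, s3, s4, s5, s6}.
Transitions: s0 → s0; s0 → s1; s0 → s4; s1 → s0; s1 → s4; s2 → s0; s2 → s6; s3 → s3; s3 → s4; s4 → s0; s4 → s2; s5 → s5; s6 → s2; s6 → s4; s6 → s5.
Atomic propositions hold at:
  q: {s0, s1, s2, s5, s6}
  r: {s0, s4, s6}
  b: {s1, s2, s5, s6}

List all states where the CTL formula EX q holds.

{s0, s1, s2, s4, s5, s6}

Sat(EX q) = {s : some successor in {s0, s1, s2, s5, s6}} = {s0, s1, s2, s4, s5, s6}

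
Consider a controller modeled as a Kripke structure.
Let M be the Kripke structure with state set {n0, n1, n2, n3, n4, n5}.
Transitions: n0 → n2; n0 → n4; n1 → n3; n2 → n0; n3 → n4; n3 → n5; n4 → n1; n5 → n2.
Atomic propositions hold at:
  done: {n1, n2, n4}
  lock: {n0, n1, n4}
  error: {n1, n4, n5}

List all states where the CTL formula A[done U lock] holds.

{n0, n1, n2, n4}

A[done U lock]: least fixpoint, start Z0 = Sat(lock) = {n0, n1, n4}, add states in Sat(done) with every successor in Z. Z1 = {n0, n1, n2, n4}; fixed.
Sat(A[done U lock]) = {n0, n1, n2, n4}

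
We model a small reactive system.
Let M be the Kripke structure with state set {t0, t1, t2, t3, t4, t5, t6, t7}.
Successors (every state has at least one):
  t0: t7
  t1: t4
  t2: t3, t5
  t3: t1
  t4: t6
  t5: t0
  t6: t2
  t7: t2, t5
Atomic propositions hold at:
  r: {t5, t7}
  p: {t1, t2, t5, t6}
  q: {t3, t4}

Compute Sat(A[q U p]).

{t1, t2, t3, t4, t5, t6}

A[q U p]: least fixpoint, start Z0 = Sat(p) = {t1, t2, t5, t6}, add states in Sat(q) with every successor in Z. Z1 = {t1, t2, t3, t4, t5, t6}; fixed.
Sat(A[q U p]) = {t1, t2, t3, t4, t5, t6}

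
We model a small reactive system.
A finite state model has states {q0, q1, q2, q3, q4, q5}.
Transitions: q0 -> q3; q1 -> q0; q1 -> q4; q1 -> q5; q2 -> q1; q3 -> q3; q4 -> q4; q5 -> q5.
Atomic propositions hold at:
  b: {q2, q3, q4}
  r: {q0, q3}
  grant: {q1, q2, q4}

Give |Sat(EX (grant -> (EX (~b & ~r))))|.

Sat(~b) = {q0, q1, q5}
Sat(~r) = {q1, q2, q4, q5}
Sat(~b & ~r) = {q1, q5}
Sat(EX (~b & ~r)) = {s : some successor in {q1, q5}} = {q1, q2, q5}
Sat(grant -> (EX (~b & ~r))) = {q0, q1, q2, q3, q5}
Sat(EX (grant -> (EX (~b & ~r)))) = {s : some successor in {q0, q1, q2, q3, q5}} = {q0, q1, q2, q3, q5}
|Sat(EX (grant -> (EX (~b & ~r))))| = |{q0, q1, q2, q3, q5}| = 5.

5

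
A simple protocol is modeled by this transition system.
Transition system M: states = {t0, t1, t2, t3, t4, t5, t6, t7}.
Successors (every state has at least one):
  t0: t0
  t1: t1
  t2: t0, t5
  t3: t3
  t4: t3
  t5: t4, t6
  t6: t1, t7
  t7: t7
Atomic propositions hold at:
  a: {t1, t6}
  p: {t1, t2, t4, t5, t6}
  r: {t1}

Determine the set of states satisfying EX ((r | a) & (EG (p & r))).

Sat(r | a) = {t1, t6}
Sat(p & r) = {t1}
EG (p & r): greatest fixpoint, start Z0 = {t1}, keep only states in Sat with some successor in Z. Already a fixed point.
Sat(EG (p & r)) = {t1}
Sat((r | a) & (EG (p & r))) = {t1}
Sat(EX ((r | a) & (EG (p & r)))) = {s : some successor in {t1}} = {t1, t6}

{t1, t6}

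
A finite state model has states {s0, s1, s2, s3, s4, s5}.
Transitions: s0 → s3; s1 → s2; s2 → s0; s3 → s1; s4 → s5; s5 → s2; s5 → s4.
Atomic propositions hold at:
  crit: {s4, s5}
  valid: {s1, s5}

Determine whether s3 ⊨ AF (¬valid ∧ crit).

No

Sat(¬valid) = {s0, s2, s3, s4}
Sat(¬valid ∧ crit) = {s4}
AF (¬valid ∧ crit): least fixpoint, start Z0 = {s4}, add states with every successor in Z. Already a fixed point.
Sat(AF (¬valid ∧ crit)) = {s4}
s3 ∉ Sat(AF (¬valid ∧ crit)) = {s4}, so the formula does not hold at s3.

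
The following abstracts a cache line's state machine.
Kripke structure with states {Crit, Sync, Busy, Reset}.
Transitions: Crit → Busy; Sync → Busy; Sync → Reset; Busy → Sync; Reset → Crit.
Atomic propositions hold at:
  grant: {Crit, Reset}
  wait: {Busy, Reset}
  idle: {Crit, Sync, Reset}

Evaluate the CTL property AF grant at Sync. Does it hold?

No

AF grant: least fixpoint, start Z0 = {Crit, Reset}, add states with every successor in Z. Already a fixed point.
Sat(AF grant) = {Crit, Reset}
Sync ∉ Sat(AF grant) = {Crit, Reset}, so the formula does not hold at Sync.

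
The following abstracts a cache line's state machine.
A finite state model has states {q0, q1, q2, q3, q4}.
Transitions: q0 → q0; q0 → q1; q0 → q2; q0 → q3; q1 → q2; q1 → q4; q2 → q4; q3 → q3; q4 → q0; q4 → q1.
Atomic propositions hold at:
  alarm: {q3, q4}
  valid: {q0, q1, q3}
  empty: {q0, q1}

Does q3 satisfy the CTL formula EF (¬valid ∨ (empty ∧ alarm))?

No

Sat(¬valid) = {q2, q4}
Sat(empty ∧ alarm) = ∅
Sat(¬valid ∨ (empty ∧ alarm)) = {q2, q4}
EF (¬valid ∨ (empty ∧ alarm)): least fixpoint, start Z0 = {q2, q4}, add states with some successor in Z. Z1 = {q0, q1, q2, q4}; fixed.
Sat(EF (¬valid ∨ (empty ∧ alarm))) = {q0, q1, q2, q4}
q3 ∉ Sat(EF (¬valid ∨ (empty ∧ alarm))) = {q0, q1, q2, q4}, so the formula does not hold at q3.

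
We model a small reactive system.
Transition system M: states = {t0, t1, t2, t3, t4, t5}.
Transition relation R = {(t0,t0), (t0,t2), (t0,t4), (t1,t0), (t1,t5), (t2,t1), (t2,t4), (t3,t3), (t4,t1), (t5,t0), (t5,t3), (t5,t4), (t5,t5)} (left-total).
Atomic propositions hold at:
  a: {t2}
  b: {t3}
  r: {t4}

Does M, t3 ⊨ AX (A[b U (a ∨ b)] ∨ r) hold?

Yes

Sat(a ∨ b) = {t2, t3}
A[b U (a ∨ b)]: least fixpoint, start Z0 = Sat((a ∨ b)) = {t2, t3}, add states in Sat(b) with every successor in Z. Already a fixed point.
Sat(A[b U (a ∨ b)]) = {t2, t3}
Sat(A[b U (a ∨ b)] ∨ r) = {t2, t3, t4}
Sat(AX (A[b U (a ∨ b)] ∨ r)) = {s : every successor in {t2, t3, t4}} = {t3}
t3 ∈ Sat(AX (A[b U (a ∨ b)] ∨ r)) = {t3}, so the formula holds at t3.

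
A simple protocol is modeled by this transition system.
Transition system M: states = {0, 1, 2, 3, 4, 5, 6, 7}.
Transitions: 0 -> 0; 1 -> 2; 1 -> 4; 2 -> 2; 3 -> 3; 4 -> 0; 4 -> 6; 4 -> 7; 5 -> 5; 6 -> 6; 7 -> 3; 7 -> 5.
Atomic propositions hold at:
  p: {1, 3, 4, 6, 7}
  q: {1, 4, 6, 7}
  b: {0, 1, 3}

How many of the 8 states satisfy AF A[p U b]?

3

A[p U b]: least fixpoint, start Z0 = Sat(b) = {0, 1, 3}, add states in Sat(p) with every successor in Z. Already a fixed point.
Sat(A[p U b]) = {0, 1, 3}
AF A[p U b]: least fixpoint, start Z0 = {0, 1, 3}, add states with every successor in Z. Already a fixed point.
Sat(AF A[p U b]) = {0, 1, 3}
|Sat(AF A[p U b])| = |{0, 1, 3}| = 3.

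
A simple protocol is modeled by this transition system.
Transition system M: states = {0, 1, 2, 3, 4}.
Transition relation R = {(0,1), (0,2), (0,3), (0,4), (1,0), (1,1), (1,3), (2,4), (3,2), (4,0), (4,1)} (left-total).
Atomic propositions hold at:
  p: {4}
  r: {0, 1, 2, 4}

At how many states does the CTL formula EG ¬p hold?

Sat(¬p) = {0, 1, 2, 3}
EG ¬p: greatest fixpoint, start Z0 = {0, 1, 2, 3}, keep only states in Sat with some successor in Z. Z1 = {0, 1, 3}; Z2 = {0, 1}; fixed.
Sat(EG ¬p) = {0, 1}
|Sat(EG ¬p)| = |{0, 1}| = 2.

2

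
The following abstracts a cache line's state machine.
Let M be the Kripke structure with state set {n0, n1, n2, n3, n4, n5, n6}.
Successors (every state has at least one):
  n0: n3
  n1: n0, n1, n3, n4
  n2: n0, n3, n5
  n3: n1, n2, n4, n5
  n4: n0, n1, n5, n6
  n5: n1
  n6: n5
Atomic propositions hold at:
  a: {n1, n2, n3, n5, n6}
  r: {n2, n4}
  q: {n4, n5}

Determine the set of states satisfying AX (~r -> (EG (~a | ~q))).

{n0, n1, n5}

Sat(~r) = {n0, n1, n3, n5, n6}
Sat(~a) = {n0, n4}
Sat(~q) = {n0, n1, n2, n3, n6}
Sat(~a | ~q) = {n0, n1, n2, n3, n4, n6}
EG (~a | ~q): greatest fixpoint, start Z0 = {n0, n1, n2, n3, n4, n6}, keep only states in Sat with some successor in Z. Z1 = {n0, n1, n2, n3, n4}; fixed.
Sat(EG (~a | ~q)) = {n0, n1, n2, n3, n4}
Sat(~r -> (EG (~a | ~q))) = {n0, n1, n2, n3, n4}
Sat(AX (~r -> (EG (~a | ~q)))) = {s : every successor in {n0, n1, n2, n3, n4}} = {n0, n1, n5}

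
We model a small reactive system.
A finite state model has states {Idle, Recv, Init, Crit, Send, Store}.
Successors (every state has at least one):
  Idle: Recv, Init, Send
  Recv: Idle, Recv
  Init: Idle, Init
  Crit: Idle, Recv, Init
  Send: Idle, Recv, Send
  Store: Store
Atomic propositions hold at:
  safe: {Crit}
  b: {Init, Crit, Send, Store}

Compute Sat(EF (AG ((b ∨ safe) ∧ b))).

Sat(b ∨ safe) = {Init, Crit, Send, Store}
Sat((b ∨ safe) ∧ b) = {Init, Crit, Send, Store}
AG ((b ∨ safe) ∧ b): greatest fixpoint, start Z0 = {Init, Crit, Send, Store}, keep only states in Sat with every successor in Z. Z1 = {Store}; fixed.
Sat(AG ((b ∨ safe) ∧ b)) = {Store}
EF (AG ((b ∨ safe) ∧ b)): least fixpoint, start Z0 = {Store}, add states with some successor in Z. Already a fixed point.
Sat(EF (AG ((b ∨ safe) ∧ b))) = {Store}

{Store}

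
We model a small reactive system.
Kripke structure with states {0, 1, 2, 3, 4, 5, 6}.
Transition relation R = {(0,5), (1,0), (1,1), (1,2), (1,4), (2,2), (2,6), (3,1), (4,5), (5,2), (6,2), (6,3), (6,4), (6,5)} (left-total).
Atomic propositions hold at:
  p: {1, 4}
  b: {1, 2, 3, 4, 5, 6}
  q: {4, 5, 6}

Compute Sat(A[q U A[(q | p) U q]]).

{4, 5, 6}

Sat(q | p) = {1, 4, 5, 6}
A[(q | p) U q]: least fixpoint, start Z0 = Sat(q) = {4, 5, 6}, add states in Sat(q | p) with every successor in Z. Already a fixed point.
Sat(A[(q | p) U q]) = {4, 5, 6}
A[q U A[(q | p) U q]]: least fixpoint, start Z0 = Sat(A[(q | p) U q]) = {4, 5, 6}, add states in Sat(q) with every successor in Z. Already a fixed point.
Sat(A[q U A[(q | p) U q]]) = {4, 5, 6}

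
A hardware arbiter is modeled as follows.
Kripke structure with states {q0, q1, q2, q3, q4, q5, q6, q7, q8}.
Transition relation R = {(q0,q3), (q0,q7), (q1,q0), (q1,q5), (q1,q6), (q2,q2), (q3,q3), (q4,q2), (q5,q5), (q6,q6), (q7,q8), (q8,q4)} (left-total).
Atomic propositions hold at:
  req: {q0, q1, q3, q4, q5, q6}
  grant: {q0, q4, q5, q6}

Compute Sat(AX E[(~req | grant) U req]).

{q0, q1, q3, q5, q6, q7, q8}

Sat(~req) = {q2, q7, q8}
Sat(~req | grant) = {q0, q2, q4, q5, q6, q7, q8}
E[(~req | grant) U req]: least fixpoint, start Z0 = Sat(req) = {q0, q1, q3, q4, q5, q6}, add states in Sat(~req | grant) with some successor in Z. Z1 = {q0, q1, q3, q4, q5, q6, q8}; Z2 = {q0, q1, q3, q4, q5, q6, q7, q8}; fixed.
Sat(E[(~req | grant) U req]) = {q0, q1, q3, q4, q5, q6, q7, q8}
Sat(AX E[(~req | grant) U req]) = {s : every successor in {q0, q1, q3, q4, q5, q6, q7, q8}} = {q0, q1, q3, q5, q6, q7, q8}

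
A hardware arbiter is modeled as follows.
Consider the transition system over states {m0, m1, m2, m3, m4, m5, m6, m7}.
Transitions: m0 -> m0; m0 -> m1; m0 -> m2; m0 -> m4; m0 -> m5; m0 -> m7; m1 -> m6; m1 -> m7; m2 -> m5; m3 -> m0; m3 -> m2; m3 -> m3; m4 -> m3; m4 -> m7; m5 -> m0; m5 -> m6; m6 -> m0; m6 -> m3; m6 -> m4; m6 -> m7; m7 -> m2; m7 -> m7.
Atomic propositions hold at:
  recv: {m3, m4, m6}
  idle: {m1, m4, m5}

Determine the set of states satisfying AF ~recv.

{m0, m1, m2, m5, m7}

Sat(~recv) = {m0, m1, m2, m5, m7}
AF ~recv: least fixpoint, start Z0 = {m0, m1, m2, m5, m7}, add states with every successor in Z. Already a fixed point.
Sat(AF ~recv) = {m0, m1, m2, m5, m7}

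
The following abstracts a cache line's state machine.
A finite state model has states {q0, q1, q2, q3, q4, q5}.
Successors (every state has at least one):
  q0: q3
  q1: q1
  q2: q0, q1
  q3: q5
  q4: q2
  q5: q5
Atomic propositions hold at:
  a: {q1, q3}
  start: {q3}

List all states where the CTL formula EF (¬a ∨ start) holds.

{q0, q2, q3, q4, q5}

Sat(¬a) = {q0, q2, q4, q5}
Sat(¬a ∨ start) = {q0, q2, q3, q4, q5}
EF (¬a ∨ start): least fixpoint, start Z0 = {q0, q2, q3, q4, q5}, add states with some successor in Z. Already a fixed point.
Sat(EF (¬a ∨ start)) = {q0, q2, q3, q4, q5}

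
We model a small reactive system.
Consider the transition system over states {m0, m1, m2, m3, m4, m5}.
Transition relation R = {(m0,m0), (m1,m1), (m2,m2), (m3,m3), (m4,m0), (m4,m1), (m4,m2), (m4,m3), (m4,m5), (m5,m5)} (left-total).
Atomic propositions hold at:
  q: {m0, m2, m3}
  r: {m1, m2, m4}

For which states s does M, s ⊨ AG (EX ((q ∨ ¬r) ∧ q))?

Sat(¬r) = {m0, m3, m5}
Sat(q ∨ ¬r) = {m0, m2, m3, m5}
Sat((q ∨ ¬r) ∧ q) = {m0, m2, m3}
Sat(EX ((q ∨ ¬r) ∧ q)) = {s : some successor in {m0, m2, m3}} = {m0, m2, m3, m4}
AG (EX ((q ∨ ¬r) ∧ q)): greatest fixpoint, start Z0 = {m0, m2, m3, m4}, keep only states in Sat with every successor in Z. Z1 = {m0, m2, m3}; fixed.
Sat(AG (EX ((q ∨ ¬r) ∧ q))) = {m0, m2, m3}

{m0, m2, m3}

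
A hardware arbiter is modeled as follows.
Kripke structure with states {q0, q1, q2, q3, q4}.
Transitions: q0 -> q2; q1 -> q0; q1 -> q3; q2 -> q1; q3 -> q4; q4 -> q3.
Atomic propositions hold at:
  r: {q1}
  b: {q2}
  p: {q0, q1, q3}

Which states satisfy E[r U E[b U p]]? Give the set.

E[b U p]: least fixpoint, start Z0 = Sat(p) = {q0, q1, q3}, add states in Sat(b) with some successor in Z. Z1 = {q0, q1, q2, q3}; fixed.
Sat(E[b U p]) = {q0, q1, q2, q3}
E[r U E[b U p]]: least fixpoint, start Z0 = Sat(E[b U p]) = {q0, q1, q2, q3}, add states in Sat(r) with some successor in Z. Already a fixed point.
Sat(E[r U E[b U p]]) = {q0, q1, q2, q3}

{q0, q1, q2, q3}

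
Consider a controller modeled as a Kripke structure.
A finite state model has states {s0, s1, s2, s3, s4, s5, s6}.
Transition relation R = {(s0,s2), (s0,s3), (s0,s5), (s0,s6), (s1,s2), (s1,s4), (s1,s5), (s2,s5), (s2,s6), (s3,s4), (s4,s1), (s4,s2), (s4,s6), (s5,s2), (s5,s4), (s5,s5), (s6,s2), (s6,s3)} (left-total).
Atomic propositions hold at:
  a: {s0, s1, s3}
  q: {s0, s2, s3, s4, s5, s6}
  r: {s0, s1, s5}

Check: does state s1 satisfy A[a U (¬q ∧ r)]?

Sat(¬q) = {s1}
Sat(¬q ∧ r) = {s1}
A[a U (¬q ∧ r)]: least fixpoint, start Z0 = Sat((¬q ∧ r)) = {s1}, add states in Sat(a) with every successor in Z. Already a fixed point.
Sat(A[a U (¬q ∧ r)]) = {s1}
s1 ∈ Sat(A[a U (¬q ∧ r)]) = {s1}, so the formula holds at s1.

Yes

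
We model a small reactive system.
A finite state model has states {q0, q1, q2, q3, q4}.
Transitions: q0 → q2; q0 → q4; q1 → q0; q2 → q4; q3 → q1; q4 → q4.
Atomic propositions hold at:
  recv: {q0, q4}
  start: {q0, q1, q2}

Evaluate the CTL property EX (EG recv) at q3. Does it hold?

No

EG recv: greatest fixpoint, start Z0 = {q0, q4}, keep only states in Sat with some successor in Z. Already a fixed point.
Sat(EG recv) = {q0, q4}
Sat(EX (EG recv)) = {s : some successor in {q0, q4}} = {q0, q1, q2, q4}
q3 ∉ Sat(EX (EG recv)) = {q0, q1, q2, q4}, so the formula does not hold at q3.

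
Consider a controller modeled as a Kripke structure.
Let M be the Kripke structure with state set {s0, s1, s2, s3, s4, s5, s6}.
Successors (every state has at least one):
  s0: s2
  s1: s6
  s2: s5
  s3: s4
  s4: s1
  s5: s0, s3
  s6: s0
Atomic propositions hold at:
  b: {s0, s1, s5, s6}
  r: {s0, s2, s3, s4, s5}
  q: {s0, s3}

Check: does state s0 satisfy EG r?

EG r: greatest fixpoint, start Z0 = {s0, s2, s3, s4, s5}, keep only states in Sat with some successor in Z. Z1 = {s0, s2, s3, s5}; Z2 = {s0, s2, s5}; fixed.
Sat(EG r) = {s0, s2, s5}
s0 ∈ Sat(EG r) = {s0, s2, s5}, so the formula holds at s0.

Yes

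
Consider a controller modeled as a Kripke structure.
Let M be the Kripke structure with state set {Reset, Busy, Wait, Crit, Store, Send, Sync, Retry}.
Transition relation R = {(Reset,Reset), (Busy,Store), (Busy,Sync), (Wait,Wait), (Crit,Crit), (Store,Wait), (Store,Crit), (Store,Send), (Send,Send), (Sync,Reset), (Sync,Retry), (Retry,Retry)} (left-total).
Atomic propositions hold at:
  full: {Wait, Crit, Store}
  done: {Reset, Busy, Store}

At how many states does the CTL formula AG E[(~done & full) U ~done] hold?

Sat(~done) = {Wait, Crit, Send, Sync, Retry}
Sat(~done & full) = {Wait, Crit}
E[(~done & full) U ~done]: least fixpoint, start Z0 = Sat(~done) = {Wait, Crit, Send, Sync, Retry}, add states in Sat(~done & full) with some successor in Z. Already a fixed point.
Sat(E[(~done & full) U ~done]) = {Wait, Crit, Send, Sync, Retry}
AG E[(~done & full) U ~done]: greatest fixpoint, start Z0 = {Wait, Crit, Send, Sync, Retry}, keep only states in Sat with every successor in Z. Z1 = {Wait, Crit, Send, Retry}; fixed.
Sat(AG E[(~done & full) U ~done]) = {Wait, Crit, Send, Retry}
|Sat(AG E[(~done & full) U ~done])| = |{Wait, Crit, Send, Retry}| = 4.

4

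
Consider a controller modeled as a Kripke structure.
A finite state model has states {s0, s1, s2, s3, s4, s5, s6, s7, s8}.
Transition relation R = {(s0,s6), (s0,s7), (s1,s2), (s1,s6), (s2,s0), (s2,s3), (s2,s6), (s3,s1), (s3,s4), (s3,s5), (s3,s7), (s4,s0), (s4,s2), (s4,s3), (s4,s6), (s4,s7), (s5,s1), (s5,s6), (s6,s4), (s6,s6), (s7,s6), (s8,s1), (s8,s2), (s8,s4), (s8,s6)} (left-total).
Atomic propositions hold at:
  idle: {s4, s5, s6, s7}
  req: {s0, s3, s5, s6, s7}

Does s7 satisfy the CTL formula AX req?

Yes

Sat(AX req) = {s : every successor in {s0, s3, s5, s6, s7}} = {s0, s2, s7}
s7 ∈ Sat(AX req) = {s0, s2, s7}, so the formula holds at s7.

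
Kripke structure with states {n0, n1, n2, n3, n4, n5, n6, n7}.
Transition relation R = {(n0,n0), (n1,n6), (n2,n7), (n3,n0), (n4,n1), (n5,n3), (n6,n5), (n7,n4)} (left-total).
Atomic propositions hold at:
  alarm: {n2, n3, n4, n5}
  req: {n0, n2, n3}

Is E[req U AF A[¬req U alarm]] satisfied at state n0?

No

Sat(¬req) = {n1, n4, n5, n6, n7}
A[¬req U alarm]: least fixpoint, start Z0 = Sat(alarm) = {n2, n3, n4, n5}, add states in Sat(¬req) with every successor in Z. Z1 = {n2, n3, n4, n5, n6, n7}; Z2 = {n1, n2, n3, n4, n5, n6, n7}; fixed.
Sat(A[¬req U alarm]) = {n1, n2, n3, n4, n5, n6, n7}
AF A[¬req U alarm]: least fixpoint, start Z0 = {n1, n2, n3, n4, n5, n6, n7}, add states with every successor in Z. Already a fixed point.
Sat(AF A[¬req U alarm]) = {n1, n2, n3, n4, n5, n6, n7}
E[req U AF A[¬req U alarm]]: least fixpoint, start Z0 = Sat(AF A[¬req U alarm]) = {n1, n2, n3, n4, n5, n6, n7}, add states in Sat(req) with some successor in Z. Already a fixed point.
Sat(E[req U AF A[¬req U alarm]]) = {n1, n2, n3, n4, n5, n6, n7}
n0 ∉ Sat(E[req U AF A[¬req U alarm]]) = {n1, n2, n3, n4, n5, n6, n7}, so the formula does not hold at n0.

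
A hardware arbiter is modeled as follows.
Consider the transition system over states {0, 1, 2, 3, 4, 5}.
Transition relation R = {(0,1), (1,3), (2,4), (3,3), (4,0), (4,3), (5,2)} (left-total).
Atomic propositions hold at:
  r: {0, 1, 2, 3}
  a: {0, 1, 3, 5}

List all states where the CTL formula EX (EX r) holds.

{0, 1, 2, 3, 4}

Sat(EX r) = {s : some successor in {0, 1, 2, 3}} = {0, 1, 3, 4, 5}
Sat(EX (EX r)) = {s : some successor in {0, 1, 3, 4, 5}} = {0, 1, 2, 3, 4}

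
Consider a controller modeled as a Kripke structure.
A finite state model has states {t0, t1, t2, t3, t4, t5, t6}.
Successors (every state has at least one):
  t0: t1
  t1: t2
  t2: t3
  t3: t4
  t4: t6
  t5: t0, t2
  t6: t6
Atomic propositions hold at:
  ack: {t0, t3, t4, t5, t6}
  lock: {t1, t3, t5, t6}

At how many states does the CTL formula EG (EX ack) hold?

5

Sat(EX ack) = {s : some successor in {t0, t3, t4, t5, t6}} = {t2, t3, t4, t5, t6}
EG (EX ack): greatest fixpoint, start Z0 = {t2, t3, t4, t5, t6}, keep only states in Sat with some successor in Z. Already a fixed point.
Sat(EG (EX ack)) = {t2, t3, t4, t5, t6}
|Sat(EG (EX ack))| = |{t2, t3, t4, t5, t6}| = 5.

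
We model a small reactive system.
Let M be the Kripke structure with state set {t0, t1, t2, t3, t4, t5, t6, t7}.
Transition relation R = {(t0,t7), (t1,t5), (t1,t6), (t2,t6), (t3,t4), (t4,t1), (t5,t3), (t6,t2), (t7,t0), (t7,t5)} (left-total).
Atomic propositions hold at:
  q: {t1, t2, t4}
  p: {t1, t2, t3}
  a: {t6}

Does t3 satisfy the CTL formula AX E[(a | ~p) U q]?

Yes

Sat(~p) = {t0, t4, t5, t6, t7}
Sat(a | ~p) = {t0, t4, t5, t6, t7}
E[(a | ~p) U q]: least fixpoint, start Z0 = Sat(q) = {t1, t2, t4}, add states in Sat(a | ~p) with some successor in Z. Z1 = {t1, t2, t4, t6}; fixed.
Sat(E[(a | ~p) U q]) = {t1, t2, t4, t6}
Sat(AX E[(a | ~p) U q]) = {s : every successor in {t1, t2, t4, t6}} = {t2, t3, t4, t6}
t3 ∈ Sat(AX E[(a | ~p) U q]) = {t2, t3, t4, t6}, so the formula holds at t3.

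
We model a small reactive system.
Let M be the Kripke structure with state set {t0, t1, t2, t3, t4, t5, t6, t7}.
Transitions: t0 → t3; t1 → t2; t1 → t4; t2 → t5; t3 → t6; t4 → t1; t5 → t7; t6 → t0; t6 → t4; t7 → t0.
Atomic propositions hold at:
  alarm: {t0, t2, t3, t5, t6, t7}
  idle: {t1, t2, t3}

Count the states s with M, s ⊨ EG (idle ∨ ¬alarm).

2

Sat(¬alarm) = {t1, t4}
Sat(idle ∨ ¬alarm) = {t1, t2, t3, t4}
EG (idle ∨ ¬alarm): greatest fixpoint, start Z0 = {t1, t2, t3, t4}, keep only states in Sat with some successor in Z. Z1 = {t1, t4}; fixed.
Sat(EG (idle ∨ ¬alarm)) = {t1, t4}
|Sat(EG (idle ∨ ¬alarm))| = |{t1, t4}| = 2.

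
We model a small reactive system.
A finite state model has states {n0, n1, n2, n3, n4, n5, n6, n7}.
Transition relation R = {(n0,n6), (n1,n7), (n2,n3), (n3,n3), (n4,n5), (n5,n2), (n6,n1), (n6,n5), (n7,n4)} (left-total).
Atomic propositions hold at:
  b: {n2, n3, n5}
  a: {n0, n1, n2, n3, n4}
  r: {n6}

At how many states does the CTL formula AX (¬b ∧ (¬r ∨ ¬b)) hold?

3

Sat(¬b) = {n0, n1, n4, n6, n7}
Sat(¬r) = {n0, n1, n2, n3, n4, n5, n7}
Sat(¬r ∨ ¬b) = {n0, n1, n2, n3, n4, n5, n6, n7}
Sat(¬b ∧ (¬r ∨ ¬b)) = {n0, n1, n4, n6, n7}
Sat(AX (¬b ∧ (¬r ∨ ¬b))) = {s : every successor in {n0, n1, n4, n6, n7}} = {n0, n1, n7}
|Sat(AX (¬b ∧ (¬r ∨ ¬b)))| = |{n0, n1, n7}| = 3.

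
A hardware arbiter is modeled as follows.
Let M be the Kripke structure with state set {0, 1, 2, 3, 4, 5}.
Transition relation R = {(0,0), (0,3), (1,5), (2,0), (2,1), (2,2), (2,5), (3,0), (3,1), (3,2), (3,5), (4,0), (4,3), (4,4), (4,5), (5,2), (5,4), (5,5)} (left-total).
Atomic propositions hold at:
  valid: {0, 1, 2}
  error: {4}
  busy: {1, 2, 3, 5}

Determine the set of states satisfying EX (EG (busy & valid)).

Sat(busy & valid) = {1, 2}
EG (busy & valid): greatest fixpoint, start Z0 = {1, 2}, keep only states in Sat with some successor in Z. Z1 = {2}; fixed.
Sat(EG (busy & valid)) = {2}
Sat(EX (EG (busy & valid))) = {s : some successor in {2}} = {2, 3, 5}

{2, 3, 5}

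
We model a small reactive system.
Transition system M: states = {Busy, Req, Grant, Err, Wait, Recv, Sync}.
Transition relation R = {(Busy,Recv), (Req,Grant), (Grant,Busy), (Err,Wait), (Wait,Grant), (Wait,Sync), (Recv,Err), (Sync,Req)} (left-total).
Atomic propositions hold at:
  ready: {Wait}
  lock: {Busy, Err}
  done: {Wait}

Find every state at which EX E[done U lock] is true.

E[done U lock]: least fixpoint, start Z0 = Sat(lock) = {Busy, Err}, add states in Sat(done) with some successor in Z. Already a fixed point.
Sat(E[done U lock]) = {Busy, Err}
Sat(EX E[done U lock]) = {s : some successor in {Busy, Err}} = {Grant, Recv}

{Grant, Recv}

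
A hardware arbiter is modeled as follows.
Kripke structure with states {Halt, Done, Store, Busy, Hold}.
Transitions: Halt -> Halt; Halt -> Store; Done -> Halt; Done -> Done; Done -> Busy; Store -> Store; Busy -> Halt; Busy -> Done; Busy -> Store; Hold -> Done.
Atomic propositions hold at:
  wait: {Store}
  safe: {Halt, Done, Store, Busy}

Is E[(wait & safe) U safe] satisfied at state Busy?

Sat(wait & safe) = {Store}
E[(wait & safe) U safe]: least fixpoint, start Z0 = Sat(safe) = {Halt, Done, Store, Busy}, add states in Sat(wait & safe) with some successor in Z. Already a fixed point.
Sat(E[(wait & safe) U safe]) = {Halt, Done, Store, Busy}
Busy ∈ Sat(E[(wait & safe) U safe]) = {Halt, Done, Store, Busy}, so the formula holds at Busy.

Yes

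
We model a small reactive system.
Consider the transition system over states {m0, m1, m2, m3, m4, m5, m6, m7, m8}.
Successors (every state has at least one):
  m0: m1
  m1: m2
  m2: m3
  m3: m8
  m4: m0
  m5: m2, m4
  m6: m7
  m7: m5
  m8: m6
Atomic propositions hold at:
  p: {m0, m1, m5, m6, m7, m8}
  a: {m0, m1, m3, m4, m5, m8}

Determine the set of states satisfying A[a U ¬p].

{m0, m1, m2, m3, m4, m5}

Sat(¬p) = {m2, m3, m4}
A[a U ¬p]: least fixpoint, start Z0 = Sat(¬p) = {m2, m3, m4}, add states in Sat(a) with every successor in Z. Z1 = {m1, m2, m3, m4, m5}; Z2 = {m0, m1, m2, m3, m4, m5}; fixed.
Sat(A[a U ¬p]) = {m0, m1, m2, m3, m4, m5}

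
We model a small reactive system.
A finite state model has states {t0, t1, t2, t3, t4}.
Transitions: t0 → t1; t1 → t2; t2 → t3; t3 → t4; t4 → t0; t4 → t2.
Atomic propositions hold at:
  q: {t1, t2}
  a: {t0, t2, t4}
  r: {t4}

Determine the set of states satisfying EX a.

Sat(EX a) = {s : some successor in {t0, t2, t4}} = {t1, t3, t4}

{t1, t3, t4}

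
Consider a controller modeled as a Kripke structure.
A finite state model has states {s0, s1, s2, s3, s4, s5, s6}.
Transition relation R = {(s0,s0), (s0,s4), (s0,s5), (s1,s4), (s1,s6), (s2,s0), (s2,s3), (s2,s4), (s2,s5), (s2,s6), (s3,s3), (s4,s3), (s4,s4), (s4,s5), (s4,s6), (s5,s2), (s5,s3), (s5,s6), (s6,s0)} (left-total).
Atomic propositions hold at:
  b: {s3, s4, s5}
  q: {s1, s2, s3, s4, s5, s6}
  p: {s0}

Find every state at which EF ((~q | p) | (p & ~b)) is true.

{s0, s1, s2, s4, s5, s6}

Sat(~q) = {s0}
Sat(~q | p) = {s0}
Sat(~b) = {s0, s1, s2, s6}
Sat(p & ~b) = {s0}
Sat((~q | p) | (p & ~b)) = {s0}
EF ((~q | p) | (p & ~b)): least fixpoint, start Z0 = {s0}, add states with some successor in Z. Z1 = {s0, s2, s6}; Z2 = {s0, s1, s2, s4, s5, s6}; fixed.
Sat(EF ((~q | p) | (p & ~b))) = {s0, s1, s2, s4, s5, s6}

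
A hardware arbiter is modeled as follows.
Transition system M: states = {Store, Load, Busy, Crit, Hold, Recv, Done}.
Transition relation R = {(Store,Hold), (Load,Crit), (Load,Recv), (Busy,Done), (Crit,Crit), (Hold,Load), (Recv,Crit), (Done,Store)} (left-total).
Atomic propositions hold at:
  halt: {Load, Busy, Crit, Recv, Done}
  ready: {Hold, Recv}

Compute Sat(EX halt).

{Load, Busy, Crit, Hold, Recv}

Sat(EX halt) = {s : some successor in {Load, Busy, Crit, Recv, Done}} = {Load, Busy, Crit, Hold, Recv}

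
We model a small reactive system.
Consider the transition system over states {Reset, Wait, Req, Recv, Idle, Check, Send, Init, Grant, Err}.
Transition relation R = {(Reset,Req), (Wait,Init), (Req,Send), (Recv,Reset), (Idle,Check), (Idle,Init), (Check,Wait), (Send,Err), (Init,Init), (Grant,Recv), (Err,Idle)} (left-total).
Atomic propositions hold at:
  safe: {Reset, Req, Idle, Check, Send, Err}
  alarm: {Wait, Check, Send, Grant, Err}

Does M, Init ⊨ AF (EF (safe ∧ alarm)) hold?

Sat(safe ∧ alarm) = {Check, Send, Err}
EF (safe ∧ alarm): least fixpoint, start Z0 = {Check, Send, Err}, add states with some successor in Z. Z1 = {Req, Idle, Check, Send, Err}; Z2 = {Reset, Req, Idle, Check, Send, Err}; Z3 = {Reset, Req, Recv, Idle, Check, Send, Err}; Z4 = {Reset, Req, Recv, Idle, Check, Send, Grant, Err}; fixed.
Sat(EF (safe ∧ alarm)) = {Reset, Req, Recv, Idle, Check, Send, Grant, Err}
AF (EF (safe ∧ alarm)): least fixpoint, start Z0 = {Reset, Req, Recv, Idle, Check, Send, Grant, Err}, add states with every successor in Z. Already a fixed point.
Sat(AF (EF (safe ∧ alarm))) = {Reset, Req, Recv, Idle, Check, Send, Grant, Err}
Init ∉ Sat(AF (EF (safe ∧ alarm))) = {Reset, Req, Recv, Idle, Check, Send, Grant, Err}, so the formula does not hold at Init.

No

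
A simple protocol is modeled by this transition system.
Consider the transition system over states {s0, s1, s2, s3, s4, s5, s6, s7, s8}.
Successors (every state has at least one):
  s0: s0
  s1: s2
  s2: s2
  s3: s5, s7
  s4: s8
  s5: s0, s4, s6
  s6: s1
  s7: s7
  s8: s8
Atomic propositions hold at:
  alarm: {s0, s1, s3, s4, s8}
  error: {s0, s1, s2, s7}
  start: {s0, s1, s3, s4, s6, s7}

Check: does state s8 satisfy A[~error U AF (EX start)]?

No

Sat(~error) = {s3, s4, s5, s6, s8}
Sat(EX start) = {s : some successor in {s0, s1, s3, s4, s6, s7}} = {s0, s3, s5, s6, s7}
AF (EX start): least fixpoint, start Z0 = {s0, s3, s5, s6, s7}, add states with every successor in Z. Already a fixed point.
Sat(AF (EX start)) = {s0, s3, s5, s6, s7}
A[~error U AF (EX start)]: least fixpoint, start Z0 = Sat(AF (EX start)) = {s0, s3, s5, s6, s7}, add states in Sat(~error) with every successor in Z. Already a fixed point.
Sat(A[~error U AF (EX start)]) = {s0, s3, s5, s6, s7}
s8 ∉ Sat(A[~error U AF (EX start)]) = {s0, s3, s5, s6, s7}, so the formula does not hold at s8.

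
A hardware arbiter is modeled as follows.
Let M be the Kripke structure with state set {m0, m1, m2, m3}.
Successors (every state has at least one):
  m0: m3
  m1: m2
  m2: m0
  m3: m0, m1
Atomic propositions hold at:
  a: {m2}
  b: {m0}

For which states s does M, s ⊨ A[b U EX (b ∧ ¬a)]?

Sat(¬a) = {m0, m1, m3}
Sat(b ∧ ¬a) = {m0}
Sat(EX (b ∧ ¬a)) = {s : some successor in {m0}} = {m2, m3}
A[b U EX (b ∧ ¬a)]: least fixpoint, start Z0 = Sat(EX (b ∧ ¬a)) = {m2, m3}, add states in Sat(b) with every successor in Z. Z1 = {m0, m2, m3}; fixed.
Sat(A[b U EX (b ∧ ¬a)]) = {m0, m2, m3}

{m0, m2, m3}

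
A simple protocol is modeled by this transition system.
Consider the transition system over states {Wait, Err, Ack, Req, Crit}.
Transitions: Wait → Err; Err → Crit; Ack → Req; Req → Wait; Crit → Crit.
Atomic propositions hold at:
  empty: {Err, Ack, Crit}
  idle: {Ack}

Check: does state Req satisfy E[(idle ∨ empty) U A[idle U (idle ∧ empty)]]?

Sat(idle ∨ empty) = {Err, Ack, Crit}
Sat(idle ∧ empty) = {Ack}
A[idle U (idle ∧ empty)]: least fixpoint, start Z0 = Sat((idle ∧ empty)) = {Ack}, add states in Sat(idle) with every successor in Z. Already a fixed point.
Sat(A[idle U (idle ∧ empty)]) = {Ack}
E[(idle ∨ empty) U A[idle U (idle ∧ empty)]]: least fixpoint, start Z0 = Sat(A[idle U (idle ∧ empty)]) = {Ack}, add states in Sat(idle ∨ empty) with some successor in Z. Already a fixed point.
Sat(E[(idle ∨ empty) U A[idle U (idle ∧ empty)]]) = {Ack}
Req ∉ Sat(E[(idle ∨ empty) U A[idle U (idle ∧ empty)]]) = {Ack}, so the formula does not hold at Req.

No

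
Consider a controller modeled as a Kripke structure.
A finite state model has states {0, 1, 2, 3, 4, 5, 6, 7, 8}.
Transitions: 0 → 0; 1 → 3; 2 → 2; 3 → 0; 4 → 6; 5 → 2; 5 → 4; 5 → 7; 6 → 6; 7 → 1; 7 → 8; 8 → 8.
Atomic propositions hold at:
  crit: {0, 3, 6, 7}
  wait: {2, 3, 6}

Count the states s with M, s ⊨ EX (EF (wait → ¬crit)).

Sat(¬crit) = {1, 2, 4, 5, 8}
Sat(wait → ¬crit) = {0, 1, 2, 4, 5, 7, 8}
EF (wait → ¬crit): least fixpoint, start Z0 = {0, 1, 2, 4, 5, 7, 8}, add states with some successor in Z. Z1 = {0, 1, 2, 3, 4, 5, 7, 8}; fixed.
Sat(EF (wait → ¬crit)) = {0, 1, 2, 3, 4, 5, 7, 8}
Sat(EX (EF (wait → ¬crit))) = {s : some successor in {0, 1, 2, 3, 4, 5, 7, 8}} = {0, 1, 2, 3, 5, 7, 8}
|Sat(EX (EF (wait → ¬crit)))| = |{0, 1, 2, 3, 5, 7, 8}| = 7.

7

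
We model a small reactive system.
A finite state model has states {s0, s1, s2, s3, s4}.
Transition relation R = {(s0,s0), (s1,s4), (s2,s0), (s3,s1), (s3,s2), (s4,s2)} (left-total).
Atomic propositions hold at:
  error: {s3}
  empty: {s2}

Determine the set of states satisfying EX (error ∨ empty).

Sat(error ∨ empty) = {s2, s3}
Sat(EX (error ∨ empty)) = {s : some successor in {s2, s3}} = {s3, s4}

{s3, s4}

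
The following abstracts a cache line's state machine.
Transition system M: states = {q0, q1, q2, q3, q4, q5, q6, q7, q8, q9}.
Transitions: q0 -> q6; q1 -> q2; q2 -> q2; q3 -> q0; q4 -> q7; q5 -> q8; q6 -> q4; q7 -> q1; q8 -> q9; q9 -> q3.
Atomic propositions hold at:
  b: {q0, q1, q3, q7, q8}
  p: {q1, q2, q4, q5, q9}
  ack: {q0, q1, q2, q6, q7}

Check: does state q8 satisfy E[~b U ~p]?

Sat(~b) = {q2, q4, q5, q6, q9}
Sat(~p) = {q0, q3, q6, q7, q8}
E[~b U ~p]: least fixpoint, start Z0 = Sat(~p) = {q0, q3, q6, q7, q8}, add states in Sat(~b) with some successor in Z. Z1 = {q0, q3, q4, q5, q6, q7, q8, q9}; fixed.
Sat(E[~b U ~p]) = {q0, q3, q4, q5, q6, q7, q8, q9}
q8 ∈ Sat(E[~b U ~p]) = {q0, q3, q4, q5, q6, q7, q8, q9}, so the formula holds at q8.

Yes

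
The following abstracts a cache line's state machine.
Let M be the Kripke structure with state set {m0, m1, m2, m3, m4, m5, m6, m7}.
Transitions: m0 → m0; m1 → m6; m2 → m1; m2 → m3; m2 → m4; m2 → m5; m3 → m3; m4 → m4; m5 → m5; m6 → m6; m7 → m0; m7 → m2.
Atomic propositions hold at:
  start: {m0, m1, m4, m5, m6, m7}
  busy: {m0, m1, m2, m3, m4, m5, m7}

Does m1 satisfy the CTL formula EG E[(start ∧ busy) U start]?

Yes

Sat(start ∧ busy) = {m0, m1, m4, m5, m7}
E[(start ∧ busy) U start]: least fixpoint, start Z0 = Sat(start) = {m0, m1, m4, m5, m6, m7}, add states in Sat(start ∧ busy) with some successor in Z. Already a fixed point.
Sat(E[(start ∧ busy) U start]) = {m0, m1, m4, m5, m6, m7}
EG E[(start ∧ busy) U start]: greatest fixpoint, start Z0 = {m0, m1, m4, m5, m6, m7}, keep only states in Sat with some successor in Z. Already a fixed point.
Sat(EG E[(start ∧ busy) U start]) = {m0, m1, m4, m5, m6, m7}
m1 ∈ Sat(EG E[(start ∧ busy) U start]) = {m0, m1, m4, m5, m6, m7}, so the formula holds at m1.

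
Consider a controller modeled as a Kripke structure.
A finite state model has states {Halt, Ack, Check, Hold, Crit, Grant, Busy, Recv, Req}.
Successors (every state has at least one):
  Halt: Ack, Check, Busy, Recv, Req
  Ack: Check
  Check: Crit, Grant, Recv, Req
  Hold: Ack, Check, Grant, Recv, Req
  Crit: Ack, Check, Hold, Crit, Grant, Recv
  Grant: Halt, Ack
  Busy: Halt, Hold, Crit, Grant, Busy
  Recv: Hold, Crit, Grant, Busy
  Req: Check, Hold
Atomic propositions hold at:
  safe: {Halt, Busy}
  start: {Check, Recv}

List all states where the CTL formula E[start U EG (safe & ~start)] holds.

Sat(~start) = {Halt, Ack, Hold, Crit, Grant, Busy, Req}
Sat(safe & ~start) = {Halt, Busy}
EG (safe & ~start): greatest fixpoint, start Z0 = {Halt, Busy}, keep only states in Sat with some successor in Z. Already a fixed point.
Sat(EG (safe & ~start)) = {Halt, Busy}
E[start U EG (safe & ~start)]: least fixpoint, start Z0 = Sat(EG (safe & ~start)) = {Halt, Busy}, add states in Sat(start) with some successor in Z. Z1 = {Halt, Busy, Recv}; Z2 = {Halt, Check, Busy, Recv}; fixed.
Sat(E[start U EG (safe & ~start)]) = {Halt, Check, Busy, Recv}

{Halt, Check, Busy, Recv}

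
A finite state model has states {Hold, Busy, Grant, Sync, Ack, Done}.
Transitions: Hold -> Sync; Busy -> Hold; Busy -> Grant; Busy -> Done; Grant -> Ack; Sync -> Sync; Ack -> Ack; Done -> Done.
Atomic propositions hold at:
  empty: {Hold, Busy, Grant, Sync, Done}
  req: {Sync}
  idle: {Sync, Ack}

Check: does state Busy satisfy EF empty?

EF empty: least fixpoint, start Z0 = {Hold, Busy, Grant, Sync, Done}, add states with some successor in Z. Already a fixed point.
Sat(EF empty) = {Hold, Busy, Grant, Sync, Done}
Busy ∈ Sat(EF empty) = {Hold, Busy, Grant, Sync, Done}, so the formula holds at Busy.

Yes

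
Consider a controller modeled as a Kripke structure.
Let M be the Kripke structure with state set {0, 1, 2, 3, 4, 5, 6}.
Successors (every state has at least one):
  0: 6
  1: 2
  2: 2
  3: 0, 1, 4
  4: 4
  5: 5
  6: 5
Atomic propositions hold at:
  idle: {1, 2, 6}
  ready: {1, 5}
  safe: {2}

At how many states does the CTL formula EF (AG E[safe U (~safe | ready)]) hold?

5

Sat(~safe) = {0, 1, 3, 4, 5, 6}
Sat(~safe | ready) = {0, 1, 3, 4, 5, 6}
E[safe U (~safe | ready)]: least fixpoint, start Z0 = Sat((~safe | ready)) = {0, 1, 3, 4, 5, 6}, add states in Sat(safe) with some successor in Z. Already a fixed point.
Sat(E[safe U (~safe | ready)]) = {0, 1, 3, 4, 5, 6}
AG E[safe U (~safe | ready)]: greatest fixpoint, start Z0 = {0, 1, 3, 4, 5, 6}, keep only states in Sat with every successor in Z. Z1 = {0, 3, 4, 5, 6}; Z2 = {0, 4, 5, 6}; fixed.
Sat(AG E[safe U (~safe | ready)]) = {0, 4, 5, 6}
EF (AG E[safe U (~safe | ready)]): least fixpoint, start Z0 = {0, 4, 5, 6}, add states with some successor in Z. Z1 = {0, 3, 4, 5, 6}; fixed.
Sat(EF (AG E[safe U (~safe | ready)])) = {0, 3, 4, 5, 6}
|Sat(EF (AG E[safe U (~safe | ready)]))| = |{0, 3, 4, 5, 6}| = 5.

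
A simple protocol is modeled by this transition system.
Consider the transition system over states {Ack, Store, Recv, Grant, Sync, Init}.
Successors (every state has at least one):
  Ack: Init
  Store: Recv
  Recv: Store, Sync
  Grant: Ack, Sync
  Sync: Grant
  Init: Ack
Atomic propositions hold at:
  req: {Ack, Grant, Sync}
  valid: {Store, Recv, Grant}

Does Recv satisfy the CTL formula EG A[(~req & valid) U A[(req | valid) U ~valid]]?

No

Sat(~req) = {Store, Recv, Init}
Sat(~req & valid) = {Store, Recv}
Sat(req | valid) = {Ack, Store, Recv, Grant, Sync}
Sat(~valid) = {Ack, Sync, Init}
A[(req | valid) U ~valid]: least fixpoint, start Z0 = Sat(~valid) = {Ack, Sync, Init}, add states in Sat(req | valid) with every successor in Z. Z1 = {Ack, Grant, Sync, Init}; fixed.
Sat(A[(req | valid) U ~valid]) = {Ack, Grant, Sync, Init}
A[(~req & valid) U A[(req | valid) U ~valid]]: least fixpoint, start Z0 = Sat(A[(req | valid) U ~valid]) = {Ack, Grant, Sync, Init}, add states in Sat(~req & valid) with every successor in Z. Already a fixed point.
Sat(A[(~req & valid) U A[(req | valid) U ~valid]]) = {Ack, Grant, Sync, Init}
EG A[(~req & valid) U A[(req | valid) U ~valid]]: greatest fixpoint, start Z0 = {Ack, Grant, Sync, Init}, keep only states in Sat with some successor in Z. Already a fixed point.
Sat(EG A[(~req & valid) U A[(req | valid) U ~valid]]) = {Ack, Grant, Sync, Init}
Recv ∉ Sat(EG A[(~req & valid) U A[(req | valid) U ~valid]]) = {Ack, Grant, Sync, Init}, so the formula does not hold at Recv.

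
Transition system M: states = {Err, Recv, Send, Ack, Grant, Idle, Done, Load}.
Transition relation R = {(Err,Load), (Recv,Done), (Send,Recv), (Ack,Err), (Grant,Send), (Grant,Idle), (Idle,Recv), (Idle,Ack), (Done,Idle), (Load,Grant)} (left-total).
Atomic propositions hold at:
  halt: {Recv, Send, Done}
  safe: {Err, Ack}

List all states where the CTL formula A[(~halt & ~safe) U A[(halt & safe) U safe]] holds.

Sat(~halt) = {Err, Ack, Grant, Idle, Load}
Sat(~safe) = {Recv, Send, Grant, Idle, Done, Load}
Sat(~halt & ~safe) = {Grant, Idle, Load}
Sat(halt & safe) = ∅
A[(halt & safe) U safe]: least fixpoint, start Z0 = Sat(safe) = {Err, Ack}, add states in Sat(halt & safe) with every successor in Z. Already a fixed point.
Sat(A[(halt & safe) U safe]) = {Err, Ack}
A[(~halt & ~safe) U A[(halt & safe) U safe]]: least fixpoint, start Z0 = Sat(A[(halt & safe) U safe]) = {Err, Ack}, add states in Sat(~halt & ~safe) with every successor in Z. Already a fixed point.
Sat(A[(~halt & ~safe) U A[(halt & safe) U safe]]) = {Err, Ack}

{Err, Ack}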